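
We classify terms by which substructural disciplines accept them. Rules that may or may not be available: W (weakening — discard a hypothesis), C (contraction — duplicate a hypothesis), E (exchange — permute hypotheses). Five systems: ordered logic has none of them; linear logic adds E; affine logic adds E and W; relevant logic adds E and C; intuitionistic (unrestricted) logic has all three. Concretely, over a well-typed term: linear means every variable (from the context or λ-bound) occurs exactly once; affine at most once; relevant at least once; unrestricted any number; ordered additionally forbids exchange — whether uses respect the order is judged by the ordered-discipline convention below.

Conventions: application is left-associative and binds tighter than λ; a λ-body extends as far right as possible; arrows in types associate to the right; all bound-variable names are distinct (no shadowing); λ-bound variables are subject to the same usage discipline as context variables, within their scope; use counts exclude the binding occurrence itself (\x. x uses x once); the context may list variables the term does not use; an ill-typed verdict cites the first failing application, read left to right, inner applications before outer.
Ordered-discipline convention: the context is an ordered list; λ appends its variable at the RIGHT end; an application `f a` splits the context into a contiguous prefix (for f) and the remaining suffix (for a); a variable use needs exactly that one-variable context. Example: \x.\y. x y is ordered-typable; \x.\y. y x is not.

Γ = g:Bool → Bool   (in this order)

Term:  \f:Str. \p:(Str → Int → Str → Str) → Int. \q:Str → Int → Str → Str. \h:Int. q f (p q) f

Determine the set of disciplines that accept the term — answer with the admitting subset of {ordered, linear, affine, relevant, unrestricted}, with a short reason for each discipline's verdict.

admitted by: unrestricted
variable uses: g: 0; f (bound): 2; p (bound): 1; q (bound): 2; h (bound): 0
left-to-right use order: q, f, p, q, f
typing: the term checks, with type Str → ((Str → Int → Str → Str) → Int) → (Str → Int → Str → Str) → Int → Str
ordered: ✗, uses contraction: f ×2, q ×2; unused: g, h — weakening required
linear: ✗, uses contraction: f ×2, q ×2; unused: g, h — weakening required
affine: ✗, uses contraction: f ×2, q ×2
relevant: ✗, unused: g, h — weakening required
unrestricted: ✓, typability at Str → ((Str → Int → Str → Str) → Int) → (Str → Int → Str → Str) → Int → Str is all that's needed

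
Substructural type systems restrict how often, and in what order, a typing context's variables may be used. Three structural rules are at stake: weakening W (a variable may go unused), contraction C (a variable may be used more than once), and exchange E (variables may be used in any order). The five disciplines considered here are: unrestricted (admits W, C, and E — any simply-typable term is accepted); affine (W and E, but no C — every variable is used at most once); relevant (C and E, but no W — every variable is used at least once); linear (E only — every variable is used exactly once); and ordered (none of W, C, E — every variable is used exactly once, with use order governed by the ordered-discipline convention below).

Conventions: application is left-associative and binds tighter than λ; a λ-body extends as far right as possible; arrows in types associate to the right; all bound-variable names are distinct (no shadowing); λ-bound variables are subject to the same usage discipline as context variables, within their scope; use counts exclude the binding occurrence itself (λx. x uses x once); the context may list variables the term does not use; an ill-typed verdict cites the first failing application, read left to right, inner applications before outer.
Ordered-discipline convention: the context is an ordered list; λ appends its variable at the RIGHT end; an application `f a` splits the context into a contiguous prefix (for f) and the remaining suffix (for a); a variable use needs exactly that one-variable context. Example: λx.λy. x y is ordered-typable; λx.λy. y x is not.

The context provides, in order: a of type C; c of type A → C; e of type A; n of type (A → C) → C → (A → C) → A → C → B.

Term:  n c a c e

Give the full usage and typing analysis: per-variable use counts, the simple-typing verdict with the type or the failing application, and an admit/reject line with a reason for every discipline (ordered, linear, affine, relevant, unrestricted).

counts: a=1, c=2, e=1, n=1
uses in reading order: n, c, a, c, e
typing: the term checks, with type C → B
ordered ✗ (needs contraction — c ×2)
linear ✗ (needs contraction — c ×2)
affine ✗ (needs contraction — c ×2)
relevant ✓ (none of a, c, e, n goes unused)
unrestricted ✓ (simply typable at C → B; W, C, E all held)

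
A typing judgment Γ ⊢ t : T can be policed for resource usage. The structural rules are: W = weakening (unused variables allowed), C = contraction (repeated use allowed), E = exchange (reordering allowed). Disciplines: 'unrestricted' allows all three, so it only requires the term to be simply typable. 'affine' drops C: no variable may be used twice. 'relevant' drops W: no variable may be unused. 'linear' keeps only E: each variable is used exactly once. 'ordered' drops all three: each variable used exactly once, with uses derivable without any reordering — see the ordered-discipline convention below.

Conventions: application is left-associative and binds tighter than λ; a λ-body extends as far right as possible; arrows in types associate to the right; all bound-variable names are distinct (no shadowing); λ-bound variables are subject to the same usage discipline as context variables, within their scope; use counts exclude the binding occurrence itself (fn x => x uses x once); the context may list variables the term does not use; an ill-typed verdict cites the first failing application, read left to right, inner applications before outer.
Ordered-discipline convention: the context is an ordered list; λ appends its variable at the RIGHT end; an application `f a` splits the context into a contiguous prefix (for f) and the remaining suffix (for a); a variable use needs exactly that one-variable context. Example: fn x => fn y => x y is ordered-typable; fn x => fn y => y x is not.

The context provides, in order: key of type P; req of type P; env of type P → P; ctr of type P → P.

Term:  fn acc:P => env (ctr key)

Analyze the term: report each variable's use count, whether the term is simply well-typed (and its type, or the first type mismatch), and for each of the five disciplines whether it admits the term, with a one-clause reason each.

counts: key: 1×; req: 0×; env: 1×; ctr: 1×; acc (bound): 0×
uses in reading order: env, ctr, key
typing: well-typed at P → P
ordered: ✗, needs weakening: req, acc unused
linear: ✗, needs weakening: req, acc unused
affine: ✓, no duplicate uses among key, req, env, ctr, acc
relevant: ✗, needs weakening: req, acc unused
unrestricted: ✓, type-checks (P → P) and nothing is barred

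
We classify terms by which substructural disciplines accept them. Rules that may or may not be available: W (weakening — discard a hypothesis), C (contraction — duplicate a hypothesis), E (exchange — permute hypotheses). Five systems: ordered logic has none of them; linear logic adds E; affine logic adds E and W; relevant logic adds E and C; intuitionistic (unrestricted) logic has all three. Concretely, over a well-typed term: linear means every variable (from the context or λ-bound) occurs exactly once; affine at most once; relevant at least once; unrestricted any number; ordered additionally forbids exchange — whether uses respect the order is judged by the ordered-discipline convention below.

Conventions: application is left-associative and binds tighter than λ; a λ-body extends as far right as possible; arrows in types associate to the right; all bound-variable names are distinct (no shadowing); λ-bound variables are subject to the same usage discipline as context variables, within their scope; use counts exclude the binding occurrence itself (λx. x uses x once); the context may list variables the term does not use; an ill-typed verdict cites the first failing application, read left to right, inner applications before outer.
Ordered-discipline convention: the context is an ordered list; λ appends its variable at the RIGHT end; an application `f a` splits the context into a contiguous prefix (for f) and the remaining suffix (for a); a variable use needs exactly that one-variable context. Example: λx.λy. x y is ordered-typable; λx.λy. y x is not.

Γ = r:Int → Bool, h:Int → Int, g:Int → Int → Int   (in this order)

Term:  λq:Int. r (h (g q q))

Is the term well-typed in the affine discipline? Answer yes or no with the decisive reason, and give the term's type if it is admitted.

no — uses contraction: q ×2
counts: r: 1; h: 1; g: 1; q [bound]: 2
uses in reading order: r, h, g, q, q
typing: the term checks, with type Int → Bool
per-discipline verdicts: ordered ✗ | linear ✗ | affine ✗ | relevant ✓ | unrestricted ✓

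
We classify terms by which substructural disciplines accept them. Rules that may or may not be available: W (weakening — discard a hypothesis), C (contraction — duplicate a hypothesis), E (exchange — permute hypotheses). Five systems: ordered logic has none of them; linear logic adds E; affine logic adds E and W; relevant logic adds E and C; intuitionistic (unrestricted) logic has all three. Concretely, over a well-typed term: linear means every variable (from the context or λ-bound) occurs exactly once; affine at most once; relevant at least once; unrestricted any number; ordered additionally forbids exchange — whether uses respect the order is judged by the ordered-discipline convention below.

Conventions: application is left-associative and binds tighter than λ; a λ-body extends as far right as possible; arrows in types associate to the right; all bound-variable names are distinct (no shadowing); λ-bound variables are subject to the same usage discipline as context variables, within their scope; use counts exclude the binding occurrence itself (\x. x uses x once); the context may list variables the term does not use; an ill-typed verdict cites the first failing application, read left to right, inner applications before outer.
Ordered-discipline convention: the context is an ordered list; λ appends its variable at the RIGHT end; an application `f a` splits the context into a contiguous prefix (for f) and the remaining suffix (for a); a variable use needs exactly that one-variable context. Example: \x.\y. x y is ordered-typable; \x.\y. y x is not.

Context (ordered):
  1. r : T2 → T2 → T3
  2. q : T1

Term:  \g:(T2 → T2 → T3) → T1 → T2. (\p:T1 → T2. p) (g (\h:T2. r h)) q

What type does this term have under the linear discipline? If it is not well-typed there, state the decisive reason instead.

term : ((T2 → T2 → T3) → T1 → T2) → T2
use counts: r ×1; q ×1; g (bound) ×1; p (bound) ×1; h (bound) ×1
use order (left to right): p, g, r, h, q
typing: ✓ — ((T2 → T2 → T3) → T1 → T2) → T2
all disciplines: ordered ✗ · linear ✓ · affine ✓ · relevant ✓ · unrestricted ✓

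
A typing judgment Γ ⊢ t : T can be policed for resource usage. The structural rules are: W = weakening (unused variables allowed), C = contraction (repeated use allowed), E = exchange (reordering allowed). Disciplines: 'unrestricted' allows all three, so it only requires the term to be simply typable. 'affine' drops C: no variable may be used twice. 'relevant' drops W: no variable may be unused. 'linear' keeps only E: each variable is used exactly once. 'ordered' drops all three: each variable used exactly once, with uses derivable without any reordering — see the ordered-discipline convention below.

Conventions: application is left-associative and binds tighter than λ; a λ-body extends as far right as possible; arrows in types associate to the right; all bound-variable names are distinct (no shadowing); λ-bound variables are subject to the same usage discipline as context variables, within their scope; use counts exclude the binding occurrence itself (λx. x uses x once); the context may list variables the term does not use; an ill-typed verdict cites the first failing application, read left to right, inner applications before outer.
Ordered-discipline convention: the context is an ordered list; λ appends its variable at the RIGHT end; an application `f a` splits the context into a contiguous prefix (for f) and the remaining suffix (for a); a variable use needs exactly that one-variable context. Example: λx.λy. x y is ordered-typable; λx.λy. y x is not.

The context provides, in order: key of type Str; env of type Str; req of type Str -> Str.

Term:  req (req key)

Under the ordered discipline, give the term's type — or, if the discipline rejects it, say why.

not well-typed under ordered — needs contraction — req ×2; env never used (weakening)
counts: key=1, env=0, req=2
left-to-right use order: req, req, key
typing: well-typed — term : Str
all disciplines: ordered ✗ | linear ✗ | affine ✗ | relevant ✗ | unrestricted ✓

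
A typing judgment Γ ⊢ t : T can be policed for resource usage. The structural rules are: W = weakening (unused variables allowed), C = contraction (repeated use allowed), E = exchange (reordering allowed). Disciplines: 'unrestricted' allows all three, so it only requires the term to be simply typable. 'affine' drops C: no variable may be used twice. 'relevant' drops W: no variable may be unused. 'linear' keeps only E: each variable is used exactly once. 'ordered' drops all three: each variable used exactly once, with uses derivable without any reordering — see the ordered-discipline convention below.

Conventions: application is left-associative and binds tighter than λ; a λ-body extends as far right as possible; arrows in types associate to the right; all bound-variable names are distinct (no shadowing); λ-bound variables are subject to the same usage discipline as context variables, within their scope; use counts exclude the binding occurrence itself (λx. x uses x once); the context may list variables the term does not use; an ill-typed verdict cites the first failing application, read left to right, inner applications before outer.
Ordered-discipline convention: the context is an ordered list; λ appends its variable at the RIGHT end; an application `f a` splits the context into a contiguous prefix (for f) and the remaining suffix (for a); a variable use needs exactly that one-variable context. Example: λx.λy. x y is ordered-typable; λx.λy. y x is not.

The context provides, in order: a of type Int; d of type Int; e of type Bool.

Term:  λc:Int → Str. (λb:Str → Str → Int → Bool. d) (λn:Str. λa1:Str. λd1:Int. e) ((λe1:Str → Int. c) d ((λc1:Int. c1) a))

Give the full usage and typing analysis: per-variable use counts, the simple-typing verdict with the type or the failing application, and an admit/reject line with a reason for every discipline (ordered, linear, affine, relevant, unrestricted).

usage: a: 1; d: 2; e: 1; c (bound): 1; b (bound): 0; n (bound): 0; a1 (bound): 0; d1 (bound): 0; e1 (bound): 0; c1 (bound): 1
uses in reading order: d, e, c, d, c1, a
typing: ill-typed: argument of type Int where Str → Int is required
ordered: ✗ — a type mismatch blocks all five
linear: ✗ — the type mismatch rejects it
affine: ✗ — not simply typable
relevant: ✗ — fails simple typing
unrestricted: ✗ — a type mismatch blocks all five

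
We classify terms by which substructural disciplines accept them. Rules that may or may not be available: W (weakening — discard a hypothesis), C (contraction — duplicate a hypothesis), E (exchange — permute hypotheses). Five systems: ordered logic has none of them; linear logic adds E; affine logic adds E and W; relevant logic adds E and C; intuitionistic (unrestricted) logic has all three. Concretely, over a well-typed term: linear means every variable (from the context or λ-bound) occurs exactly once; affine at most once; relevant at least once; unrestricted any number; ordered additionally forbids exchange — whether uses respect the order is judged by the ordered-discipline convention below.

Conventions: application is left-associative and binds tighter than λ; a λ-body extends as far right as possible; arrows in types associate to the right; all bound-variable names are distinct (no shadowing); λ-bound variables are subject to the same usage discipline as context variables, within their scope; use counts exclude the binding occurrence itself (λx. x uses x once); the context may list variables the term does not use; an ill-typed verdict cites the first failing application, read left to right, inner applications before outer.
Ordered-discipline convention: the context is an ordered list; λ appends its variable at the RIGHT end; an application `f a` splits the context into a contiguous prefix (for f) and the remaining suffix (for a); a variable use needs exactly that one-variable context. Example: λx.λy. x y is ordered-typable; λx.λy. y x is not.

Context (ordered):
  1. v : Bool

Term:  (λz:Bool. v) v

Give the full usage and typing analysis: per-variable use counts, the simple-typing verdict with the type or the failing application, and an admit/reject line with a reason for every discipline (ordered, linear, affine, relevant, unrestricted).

counts: v: 2×; z [bound]: 0×
order of uses: v, v
typing: the term checks, with type Bool
ordered: ✗, v ×2 used more than once (contraction); unused: z — weakening required
linear: ✗, v ×2 used more than once (contraction); unused: z — weakening required
affine: ✗, v ×2 used more than once (contraction)
relevant: ✗, unused: z — weakening required
unrestricted: ✓, simply typable at Bool; W, C, E all held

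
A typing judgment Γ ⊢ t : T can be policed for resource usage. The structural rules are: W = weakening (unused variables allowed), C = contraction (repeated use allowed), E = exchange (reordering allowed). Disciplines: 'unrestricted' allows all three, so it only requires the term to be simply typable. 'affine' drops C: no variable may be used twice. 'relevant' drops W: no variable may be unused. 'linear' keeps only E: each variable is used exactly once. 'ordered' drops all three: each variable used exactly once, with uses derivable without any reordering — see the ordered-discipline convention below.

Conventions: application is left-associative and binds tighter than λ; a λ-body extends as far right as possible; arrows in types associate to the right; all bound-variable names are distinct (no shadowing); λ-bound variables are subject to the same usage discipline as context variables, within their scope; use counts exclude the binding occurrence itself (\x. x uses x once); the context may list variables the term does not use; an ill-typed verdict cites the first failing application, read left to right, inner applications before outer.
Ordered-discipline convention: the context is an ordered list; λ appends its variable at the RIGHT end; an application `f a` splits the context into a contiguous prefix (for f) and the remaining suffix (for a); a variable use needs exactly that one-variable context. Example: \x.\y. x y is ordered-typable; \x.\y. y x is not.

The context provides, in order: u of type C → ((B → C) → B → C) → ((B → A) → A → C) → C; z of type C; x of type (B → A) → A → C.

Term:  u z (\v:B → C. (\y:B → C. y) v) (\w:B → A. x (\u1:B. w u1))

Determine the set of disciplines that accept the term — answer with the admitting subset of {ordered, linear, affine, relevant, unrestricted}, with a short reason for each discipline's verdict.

accepted by: ordered, linear, affine, relevant, unrestricted
use counts: u: 1×, z: 1×, x: 1×, v [bound]: 1×, y [bound]: 1×, w [bound]: 1×, u1 [bound]: 1×
left-to-right use order: u, z, y, v, x, w, u1
typing: well-typed at C
ordered: ✓, u, z, x, v, y, w, u1 once each; derivable with no W/C/E
linear: ✓, single use per variable (u, z, x, v, y, w, u1)
affine: ✓, no duplicate uses among u, z, x, v, y, w, u1
relevant: ✓, none of u, z, x, v, y, w, u1 goes unused
unrestricted: ✓, well-typed at C; no restrictions here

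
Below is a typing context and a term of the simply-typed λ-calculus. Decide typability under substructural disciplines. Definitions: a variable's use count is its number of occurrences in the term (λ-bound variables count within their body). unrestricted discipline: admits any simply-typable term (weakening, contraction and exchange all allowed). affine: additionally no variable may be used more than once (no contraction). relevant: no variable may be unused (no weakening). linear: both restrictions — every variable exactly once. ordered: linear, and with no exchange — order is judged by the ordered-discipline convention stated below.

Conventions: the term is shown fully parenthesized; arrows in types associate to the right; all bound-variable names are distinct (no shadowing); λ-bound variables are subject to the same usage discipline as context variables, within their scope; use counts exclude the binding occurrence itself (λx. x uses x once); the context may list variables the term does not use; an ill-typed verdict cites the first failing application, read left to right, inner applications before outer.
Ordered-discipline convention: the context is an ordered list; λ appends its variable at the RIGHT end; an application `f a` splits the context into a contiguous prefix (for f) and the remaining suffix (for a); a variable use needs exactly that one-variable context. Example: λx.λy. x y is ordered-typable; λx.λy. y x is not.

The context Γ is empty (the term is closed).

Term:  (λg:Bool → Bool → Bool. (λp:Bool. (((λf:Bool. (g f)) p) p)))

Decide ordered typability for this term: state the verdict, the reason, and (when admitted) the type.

no — needs contraction — p ×2
counts: g (bound) ×1; p (bound) ×2; f (bound) ×1
order of uses: g, f, p, p
typing: the term checks, with type (Bool → Bool → Bool) → Bool → Bool
summary: ordered ✗ | linear ✗ | affine ✗ | relevant ✓ | unrestricted ✓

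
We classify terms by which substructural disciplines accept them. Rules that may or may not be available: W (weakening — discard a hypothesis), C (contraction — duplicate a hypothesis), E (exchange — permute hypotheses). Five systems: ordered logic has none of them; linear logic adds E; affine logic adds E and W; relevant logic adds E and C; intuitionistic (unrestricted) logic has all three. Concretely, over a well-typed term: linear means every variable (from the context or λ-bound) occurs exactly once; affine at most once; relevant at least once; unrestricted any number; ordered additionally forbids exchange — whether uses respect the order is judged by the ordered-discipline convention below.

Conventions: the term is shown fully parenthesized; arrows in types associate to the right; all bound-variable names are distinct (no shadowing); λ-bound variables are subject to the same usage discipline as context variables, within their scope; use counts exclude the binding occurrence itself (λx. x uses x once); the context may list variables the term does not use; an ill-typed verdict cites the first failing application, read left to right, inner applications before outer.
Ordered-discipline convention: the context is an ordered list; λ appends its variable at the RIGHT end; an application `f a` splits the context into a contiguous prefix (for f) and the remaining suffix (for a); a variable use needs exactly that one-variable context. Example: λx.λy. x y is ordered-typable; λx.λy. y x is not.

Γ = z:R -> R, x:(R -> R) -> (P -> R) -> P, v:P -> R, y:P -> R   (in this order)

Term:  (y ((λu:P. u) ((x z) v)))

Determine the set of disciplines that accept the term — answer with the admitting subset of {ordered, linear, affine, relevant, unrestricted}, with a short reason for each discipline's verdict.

admitting disciplines: linear, affine, relevant, unrestricted
use counts: z: 1; x: 1; v: 1; y: 1; u (λ-bound): 1
uses in reading order: y, u, x, z, v
typing: the term checks, with type R
ordered: ✗ — needs exchange: uses follow y, u, x, z, v
linear: ✓ — single use per variable (z, x, v, y, u)
affine: ✓ — no duplicate uses among z, x, v, y, u
relevant: ✓ — every one of z, x, v, y, u appears
unrestricted: ✓ — type-checks (R) and nothing is barred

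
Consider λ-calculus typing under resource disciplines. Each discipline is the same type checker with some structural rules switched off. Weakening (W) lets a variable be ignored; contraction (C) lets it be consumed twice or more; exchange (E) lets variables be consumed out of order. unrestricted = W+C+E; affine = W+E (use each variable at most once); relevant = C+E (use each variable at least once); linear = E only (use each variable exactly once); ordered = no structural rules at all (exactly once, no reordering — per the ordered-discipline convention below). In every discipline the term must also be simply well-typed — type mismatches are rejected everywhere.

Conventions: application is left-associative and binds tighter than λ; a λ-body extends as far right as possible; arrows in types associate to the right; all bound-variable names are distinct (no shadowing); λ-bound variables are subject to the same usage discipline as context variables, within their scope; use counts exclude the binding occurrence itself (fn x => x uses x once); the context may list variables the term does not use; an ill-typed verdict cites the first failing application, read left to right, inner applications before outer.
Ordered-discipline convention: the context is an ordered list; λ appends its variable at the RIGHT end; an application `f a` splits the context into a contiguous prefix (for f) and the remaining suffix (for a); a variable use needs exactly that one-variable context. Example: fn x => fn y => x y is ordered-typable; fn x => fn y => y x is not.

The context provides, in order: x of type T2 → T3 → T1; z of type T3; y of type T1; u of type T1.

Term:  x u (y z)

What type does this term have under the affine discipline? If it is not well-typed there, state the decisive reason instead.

not well-typed under affine — a type mismatch blocks all five
usage: x=1; z=1; y=1; u=1
order of uses: x, u, y, z
typing: ill-typed: a function awaiting T2 gets T1
all disciplines: ordered ✗ · linear ✗ · affine ✗ · relevant ✗ · unrestricted ✗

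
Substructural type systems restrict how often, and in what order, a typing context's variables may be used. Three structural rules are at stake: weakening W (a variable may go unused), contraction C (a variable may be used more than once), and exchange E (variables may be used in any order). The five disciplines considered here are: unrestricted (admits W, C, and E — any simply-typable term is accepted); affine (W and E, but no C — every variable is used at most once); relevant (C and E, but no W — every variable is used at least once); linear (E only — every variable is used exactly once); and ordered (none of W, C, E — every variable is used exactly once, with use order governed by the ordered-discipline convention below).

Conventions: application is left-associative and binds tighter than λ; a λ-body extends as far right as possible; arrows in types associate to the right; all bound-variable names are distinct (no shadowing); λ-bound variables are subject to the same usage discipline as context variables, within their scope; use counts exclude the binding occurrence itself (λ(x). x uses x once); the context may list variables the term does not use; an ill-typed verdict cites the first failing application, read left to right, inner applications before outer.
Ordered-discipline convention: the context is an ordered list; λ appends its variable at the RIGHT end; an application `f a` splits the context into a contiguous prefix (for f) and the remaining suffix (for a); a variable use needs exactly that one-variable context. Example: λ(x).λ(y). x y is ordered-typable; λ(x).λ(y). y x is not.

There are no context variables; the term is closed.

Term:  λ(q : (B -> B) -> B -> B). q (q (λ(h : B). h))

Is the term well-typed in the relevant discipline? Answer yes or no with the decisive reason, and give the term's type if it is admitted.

yes — none of q, h goes unused; term : ((B -> B) -> B -> B) -> B -> B
variable uses: q [bound] ×2, h [bound] ×1
use order (left to right): q, q, h
typing: well-typed at ((B -> B) -> B -> B) -> B -> B
across the five disciplines: ordered ✗ · linear ✗ · affine ✗ · relevant ✓ · unrestricted ✓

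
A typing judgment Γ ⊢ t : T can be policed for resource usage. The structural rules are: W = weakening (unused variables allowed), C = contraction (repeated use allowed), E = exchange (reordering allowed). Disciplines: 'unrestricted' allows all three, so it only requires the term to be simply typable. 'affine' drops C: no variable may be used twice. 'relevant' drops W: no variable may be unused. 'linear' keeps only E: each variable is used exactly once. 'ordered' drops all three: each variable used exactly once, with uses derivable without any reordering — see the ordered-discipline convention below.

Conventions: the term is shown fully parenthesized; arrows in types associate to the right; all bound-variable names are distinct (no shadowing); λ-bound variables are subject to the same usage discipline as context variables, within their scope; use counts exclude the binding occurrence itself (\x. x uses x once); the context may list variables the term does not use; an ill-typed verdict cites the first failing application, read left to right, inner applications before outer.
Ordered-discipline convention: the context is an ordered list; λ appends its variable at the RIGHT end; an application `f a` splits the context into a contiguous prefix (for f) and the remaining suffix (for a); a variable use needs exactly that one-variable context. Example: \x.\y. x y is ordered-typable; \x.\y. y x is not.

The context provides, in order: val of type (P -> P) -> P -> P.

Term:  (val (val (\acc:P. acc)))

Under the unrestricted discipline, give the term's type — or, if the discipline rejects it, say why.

term : P -> P
variable uses: val: 2×, acc (bound): 1×
order of uses: val, val, acc
typing: well-typed at P -> P
summary: ordered ✗ | linear ✗ | affine ✗ | relevant ✓ | unrestricted ✓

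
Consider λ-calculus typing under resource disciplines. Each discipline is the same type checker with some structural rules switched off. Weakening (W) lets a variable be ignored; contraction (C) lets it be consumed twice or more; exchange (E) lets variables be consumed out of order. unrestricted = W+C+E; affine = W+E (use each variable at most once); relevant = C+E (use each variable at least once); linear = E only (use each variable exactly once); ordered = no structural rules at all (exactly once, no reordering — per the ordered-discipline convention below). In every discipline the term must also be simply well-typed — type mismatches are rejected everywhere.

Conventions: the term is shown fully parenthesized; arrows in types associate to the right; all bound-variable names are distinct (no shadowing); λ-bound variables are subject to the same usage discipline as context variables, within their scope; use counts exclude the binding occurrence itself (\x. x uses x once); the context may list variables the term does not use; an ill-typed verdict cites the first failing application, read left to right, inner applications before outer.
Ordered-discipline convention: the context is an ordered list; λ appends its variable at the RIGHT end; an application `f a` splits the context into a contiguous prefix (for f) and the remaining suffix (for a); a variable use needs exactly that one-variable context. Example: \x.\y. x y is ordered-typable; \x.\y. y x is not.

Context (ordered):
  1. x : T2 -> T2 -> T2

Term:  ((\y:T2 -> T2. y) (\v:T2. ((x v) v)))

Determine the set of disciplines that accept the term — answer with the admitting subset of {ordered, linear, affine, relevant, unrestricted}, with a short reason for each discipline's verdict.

admitting disciplines: relevant, unrestricted
counts: x ×1, y (λ-bound) ×1, v (λ-bound) ×2
uses in reading order: y, x, v, v
typing: well-typed at T2 -> T2
ordered ✗ (repeated use of v ×2)
linear ✗ (repeated use of v ×2)
affine ✗ (repeated use of v ×2)
relevant ✓ (none of x, y, v goes unused)
unrestricted ✓ (simply typable at T2 -> T2; W, C, E all held)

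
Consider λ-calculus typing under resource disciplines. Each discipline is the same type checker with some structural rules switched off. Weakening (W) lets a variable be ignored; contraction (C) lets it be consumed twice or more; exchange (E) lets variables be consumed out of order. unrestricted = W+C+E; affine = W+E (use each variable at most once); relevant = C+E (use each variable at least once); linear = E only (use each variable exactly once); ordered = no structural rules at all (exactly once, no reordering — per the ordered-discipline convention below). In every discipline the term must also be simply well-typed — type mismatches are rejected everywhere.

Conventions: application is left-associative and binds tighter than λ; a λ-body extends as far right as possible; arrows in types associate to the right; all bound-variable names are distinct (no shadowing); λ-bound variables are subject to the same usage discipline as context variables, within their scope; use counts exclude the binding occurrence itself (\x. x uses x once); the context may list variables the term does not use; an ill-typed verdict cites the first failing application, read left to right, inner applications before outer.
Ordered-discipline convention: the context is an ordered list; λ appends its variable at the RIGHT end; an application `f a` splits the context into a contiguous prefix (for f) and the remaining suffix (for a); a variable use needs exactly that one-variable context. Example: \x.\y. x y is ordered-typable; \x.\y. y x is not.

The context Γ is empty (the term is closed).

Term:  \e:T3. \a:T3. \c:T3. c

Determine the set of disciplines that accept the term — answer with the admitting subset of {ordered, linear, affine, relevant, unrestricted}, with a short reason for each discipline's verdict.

admitting disciplines: affine, unrestricted
use counts: e (λ-bound): 0; a (λ-bound): 0; c (λ-bound): 1
order of uses: c
typing: the term checks, with type T3 -> T3 -> T3 -> T3
ordered: ✗ — unused: e, a — weakening required
linear: ✗ — unused: e, a — weakening required
affine: ✓ — e, a, c: no repeats, contraction unneeded
relevant: ✗ — unused: e, a — weakening required
unrestricted: ✓ — typability at T3 -> T3 -> T3 -> T3 is all that's needed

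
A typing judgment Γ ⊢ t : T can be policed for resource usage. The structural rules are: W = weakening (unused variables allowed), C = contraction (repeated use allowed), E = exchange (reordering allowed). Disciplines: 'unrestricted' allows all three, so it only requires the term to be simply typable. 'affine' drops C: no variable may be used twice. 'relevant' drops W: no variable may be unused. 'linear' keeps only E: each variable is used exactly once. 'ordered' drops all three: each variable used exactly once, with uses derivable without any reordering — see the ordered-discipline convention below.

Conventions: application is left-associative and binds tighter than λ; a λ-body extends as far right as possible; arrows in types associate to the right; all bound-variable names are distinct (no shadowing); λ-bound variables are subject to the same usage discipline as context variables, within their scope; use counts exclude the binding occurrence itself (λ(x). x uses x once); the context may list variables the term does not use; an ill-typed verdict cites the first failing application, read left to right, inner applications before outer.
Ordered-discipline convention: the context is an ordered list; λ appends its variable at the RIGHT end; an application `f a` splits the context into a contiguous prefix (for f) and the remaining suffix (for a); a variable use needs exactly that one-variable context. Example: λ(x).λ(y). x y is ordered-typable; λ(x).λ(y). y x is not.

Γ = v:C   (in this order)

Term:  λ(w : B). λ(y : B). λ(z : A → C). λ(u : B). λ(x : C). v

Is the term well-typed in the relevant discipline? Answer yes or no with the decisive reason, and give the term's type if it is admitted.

no — unused: w, y, z, u, x — weakening required
usage: v: 1×; w (bound): 0×; y (bound): 0×; z (bound): 0×; u (bound): 0×; x (bound): 0×
left-to-right use order: v
typing: well-typed — term : B → B → (A → C) → B → C → C
across the five disciplines: ordered ✗; linear ✗; affine ✓; relevant ✗; unrestricted ✓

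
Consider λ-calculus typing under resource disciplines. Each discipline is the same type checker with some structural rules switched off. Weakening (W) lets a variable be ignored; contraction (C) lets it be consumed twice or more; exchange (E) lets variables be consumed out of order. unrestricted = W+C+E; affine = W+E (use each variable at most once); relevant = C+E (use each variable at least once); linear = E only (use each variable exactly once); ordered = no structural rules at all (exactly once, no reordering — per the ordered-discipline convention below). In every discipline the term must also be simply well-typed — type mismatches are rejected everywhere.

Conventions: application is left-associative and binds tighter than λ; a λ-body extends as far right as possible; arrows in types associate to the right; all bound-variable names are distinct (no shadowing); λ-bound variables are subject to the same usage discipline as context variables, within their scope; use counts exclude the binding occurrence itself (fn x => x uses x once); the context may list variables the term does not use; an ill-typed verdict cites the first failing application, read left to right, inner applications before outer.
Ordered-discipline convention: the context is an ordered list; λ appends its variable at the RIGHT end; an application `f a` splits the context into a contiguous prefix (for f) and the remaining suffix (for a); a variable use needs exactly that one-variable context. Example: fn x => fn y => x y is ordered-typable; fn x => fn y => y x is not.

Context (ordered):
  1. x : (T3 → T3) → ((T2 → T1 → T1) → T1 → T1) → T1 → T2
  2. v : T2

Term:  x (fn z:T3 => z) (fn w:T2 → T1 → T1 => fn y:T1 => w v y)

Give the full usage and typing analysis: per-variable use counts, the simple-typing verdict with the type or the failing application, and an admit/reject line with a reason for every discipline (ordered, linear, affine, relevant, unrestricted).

usage: x: 1×, v: 1×, z (bound): 1×, w (bound): 1×, y (bound): 1×
order of uses: x, z, w, v, y
typing: the term checks, with type T1 → T2
ordered: ✗, use order x, z, w, v, y needs exchange
linear: ✓, x, v, z, w, y: one use apiece
affine: ✓, at most one use each (x, v, z, w, y)
relevant: ✓, every one of x, v, z, w, y appears
unrestricted: ✓, simply typable at T1 → T2; W, C, E all held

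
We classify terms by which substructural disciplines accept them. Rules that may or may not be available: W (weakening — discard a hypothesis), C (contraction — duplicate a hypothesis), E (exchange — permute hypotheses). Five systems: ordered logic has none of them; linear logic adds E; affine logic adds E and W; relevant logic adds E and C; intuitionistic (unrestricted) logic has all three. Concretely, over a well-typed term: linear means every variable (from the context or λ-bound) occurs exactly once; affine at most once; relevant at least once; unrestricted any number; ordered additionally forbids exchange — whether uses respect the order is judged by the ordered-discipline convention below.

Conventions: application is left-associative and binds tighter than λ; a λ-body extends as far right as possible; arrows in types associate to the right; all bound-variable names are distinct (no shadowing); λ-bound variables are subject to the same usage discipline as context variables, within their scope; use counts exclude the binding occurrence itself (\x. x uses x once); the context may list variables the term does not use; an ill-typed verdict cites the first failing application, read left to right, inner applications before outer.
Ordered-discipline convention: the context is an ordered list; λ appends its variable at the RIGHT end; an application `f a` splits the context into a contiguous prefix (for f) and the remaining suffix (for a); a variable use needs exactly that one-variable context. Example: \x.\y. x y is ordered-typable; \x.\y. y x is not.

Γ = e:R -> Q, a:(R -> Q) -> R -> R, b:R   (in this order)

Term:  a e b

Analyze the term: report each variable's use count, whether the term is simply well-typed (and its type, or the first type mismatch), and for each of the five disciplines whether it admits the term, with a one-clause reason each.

counts: e: 1×, a: 1×, b: 1×
uses in reading order: a, e, b
typing: well-typed — term : R
ordered ✗ (no ordered split (uses run a, e, b))
linear ✓ (e, a, b: one use apiece)
affine ✓ (e, a, b: no repeats, contraction unneeded)
relevant ✓ (every one of e, a, b appears)
unrestricted ✓ (well-typed at R; no restrictions here)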